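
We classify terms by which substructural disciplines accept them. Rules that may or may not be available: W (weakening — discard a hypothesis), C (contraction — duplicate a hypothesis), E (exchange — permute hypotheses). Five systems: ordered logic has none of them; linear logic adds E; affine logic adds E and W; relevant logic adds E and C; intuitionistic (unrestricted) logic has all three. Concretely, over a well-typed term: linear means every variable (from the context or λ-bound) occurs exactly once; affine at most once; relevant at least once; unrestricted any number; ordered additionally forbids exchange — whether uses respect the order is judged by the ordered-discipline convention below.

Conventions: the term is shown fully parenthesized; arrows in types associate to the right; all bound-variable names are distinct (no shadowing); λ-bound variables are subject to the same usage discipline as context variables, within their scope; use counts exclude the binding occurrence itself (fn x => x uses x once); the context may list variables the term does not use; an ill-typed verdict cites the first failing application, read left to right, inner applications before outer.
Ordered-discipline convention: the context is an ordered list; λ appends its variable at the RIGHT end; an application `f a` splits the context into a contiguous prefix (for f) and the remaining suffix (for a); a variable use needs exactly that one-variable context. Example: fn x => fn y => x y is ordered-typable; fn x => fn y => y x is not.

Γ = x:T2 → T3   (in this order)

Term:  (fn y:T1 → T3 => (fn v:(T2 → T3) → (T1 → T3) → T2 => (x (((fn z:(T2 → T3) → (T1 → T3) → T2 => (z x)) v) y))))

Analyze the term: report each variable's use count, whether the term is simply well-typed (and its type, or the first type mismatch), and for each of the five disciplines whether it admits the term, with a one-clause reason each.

variable uses: x ×2; y (bound) ×1; v (bound) ×1; z (bound) ×1
uses in reading order: x, z, x, v, y
typing: well-typed — term : (T1 → T3) → ((T2 → T3) → (T1 → T3) → T2) → T3
ordered ✗ (uses contraction: x ×2)
linear ✗ (uses contraction: x ×2)
affine ✗ (uses contraction: x ×2)
relevant ✓ (x, y, v, z: all used, weakening unneeded)
unrestricted ✓ (type-checks ((T1 → T3) → ((T2 → T3) → (T1 → T3) → T2) → T3) and nothing is barred)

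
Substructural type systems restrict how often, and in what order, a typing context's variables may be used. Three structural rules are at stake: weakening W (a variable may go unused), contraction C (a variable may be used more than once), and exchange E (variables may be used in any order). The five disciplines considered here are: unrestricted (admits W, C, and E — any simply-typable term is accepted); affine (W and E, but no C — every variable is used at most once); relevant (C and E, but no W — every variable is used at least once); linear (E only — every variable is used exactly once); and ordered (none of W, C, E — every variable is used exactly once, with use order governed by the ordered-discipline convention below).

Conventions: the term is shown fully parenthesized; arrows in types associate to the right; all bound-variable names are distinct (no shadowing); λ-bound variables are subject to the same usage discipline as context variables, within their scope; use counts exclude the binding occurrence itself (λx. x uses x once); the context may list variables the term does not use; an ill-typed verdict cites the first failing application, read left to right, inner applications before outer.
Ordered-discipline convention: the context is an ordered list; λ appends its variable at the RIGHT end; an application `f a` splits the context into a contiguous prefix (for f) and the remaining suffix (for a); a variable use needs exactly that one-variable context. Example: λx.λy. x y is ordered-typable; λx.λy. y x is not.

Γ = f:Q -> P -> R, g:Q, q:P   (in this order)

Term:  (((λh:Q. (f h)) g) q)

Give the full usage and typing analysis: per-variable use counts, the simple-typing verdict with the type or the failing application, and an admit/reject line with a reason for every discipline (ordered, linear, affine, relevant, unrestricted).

variable uses: f: 1; g: 1; q: 1; h (bound): 1
uses in reading order: f, h, g, q
typing: well-typed at R
ordered: ✓ — f, g, q, h once each; derivable with no W/C/E
linear: ✓ — exactly-once usage across f, g, q, h
affine: ✓ — f, g, q, h: no repeats, contraction unneeded
relevant: ✓ — at least one use each (f, g, q, h)
unrestricted: ✓ — simply typable at R; W, C, E all held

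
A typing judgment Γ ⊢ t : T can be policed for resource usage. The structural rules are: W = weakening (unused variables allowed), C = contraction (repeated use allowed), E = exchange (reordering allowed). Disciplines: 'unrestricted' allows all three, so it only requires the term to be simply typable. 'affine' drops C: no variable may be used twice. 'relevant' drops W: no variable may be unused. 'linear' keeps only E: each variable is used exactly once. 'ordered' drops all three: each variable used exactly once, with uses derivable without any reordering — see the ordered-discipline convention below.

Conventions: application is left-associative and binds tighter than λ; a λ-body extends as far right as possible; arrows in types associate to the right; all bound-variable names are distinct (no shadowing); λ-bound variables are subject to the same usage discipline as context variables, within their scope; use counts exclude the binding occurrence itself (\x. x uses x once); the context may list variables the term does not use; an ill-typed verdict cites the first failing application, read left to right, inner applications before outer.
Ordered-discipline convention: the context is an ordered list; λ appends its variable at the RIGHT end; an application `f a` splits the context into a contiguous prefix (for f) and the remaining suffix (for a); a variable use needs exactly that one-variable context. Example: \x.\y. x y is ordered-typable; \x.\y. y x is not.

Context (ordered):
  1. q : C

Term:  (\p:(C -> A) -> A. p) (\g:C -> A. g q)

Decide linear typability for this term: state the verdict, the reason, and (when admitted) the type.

yes — single use per variable (q, p, g); term : (C -> A) -> A
use counts: q ×1, p (bound) ×1, g (bound) ×1
use order (left to right): p, g, q
typing: well-typed at (C -> A) -> A
per-discipline verdicts: ordered ✗ · linear ✓ · affine ✓ · relevant ✓ · unrestricted ✓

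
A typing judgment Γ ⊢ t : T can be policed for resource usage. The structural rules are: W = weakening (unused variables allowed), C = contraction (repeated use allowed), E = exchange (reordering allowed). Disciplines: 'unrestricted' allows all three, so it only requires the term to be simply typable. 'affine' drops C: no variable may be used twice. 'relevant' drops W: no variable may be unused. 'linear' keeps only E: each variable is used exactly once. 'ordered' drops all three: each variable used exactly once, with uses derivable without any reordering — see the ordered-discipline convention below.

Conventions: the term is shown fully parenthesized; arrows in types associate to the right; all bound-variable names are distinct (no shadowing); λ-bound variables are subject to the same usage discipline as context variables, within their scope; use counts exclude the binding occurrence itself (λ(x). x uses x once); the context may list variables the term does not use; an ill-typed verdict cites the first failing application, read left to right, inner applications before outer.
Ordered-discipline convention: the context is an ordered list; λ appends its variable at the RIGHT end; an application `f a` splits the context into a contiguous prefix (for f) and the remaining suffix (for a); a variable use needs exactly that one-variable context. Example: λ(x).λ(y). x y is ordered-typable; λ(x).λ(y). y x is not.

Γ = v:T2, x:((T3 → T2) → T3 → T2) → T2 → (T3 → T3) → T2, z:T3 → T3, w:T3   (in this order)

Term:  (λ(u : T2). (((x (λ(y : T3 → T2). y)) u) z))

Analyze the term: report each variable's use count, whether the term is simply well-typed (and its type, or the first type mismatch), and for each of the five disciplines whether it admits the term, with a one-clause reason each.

use counts: v: 0; x: 1; z: 1; w: 0; u [bound]: 1; y [bound]: 1
uses in reading order: x, y, u, z
typing: well-typed at T2 → T2
ordered: ✗, unused: v, w — weakening required
linear: ✗, unused: v, w — weakening required
affine: ✓, v, x, z, w, u, y: no repeats, contraction unneeded
relevant: ✗, unused: v, w — weakening required
unrestricted: ✓, simply typable at T2 → T2; W, C, E all held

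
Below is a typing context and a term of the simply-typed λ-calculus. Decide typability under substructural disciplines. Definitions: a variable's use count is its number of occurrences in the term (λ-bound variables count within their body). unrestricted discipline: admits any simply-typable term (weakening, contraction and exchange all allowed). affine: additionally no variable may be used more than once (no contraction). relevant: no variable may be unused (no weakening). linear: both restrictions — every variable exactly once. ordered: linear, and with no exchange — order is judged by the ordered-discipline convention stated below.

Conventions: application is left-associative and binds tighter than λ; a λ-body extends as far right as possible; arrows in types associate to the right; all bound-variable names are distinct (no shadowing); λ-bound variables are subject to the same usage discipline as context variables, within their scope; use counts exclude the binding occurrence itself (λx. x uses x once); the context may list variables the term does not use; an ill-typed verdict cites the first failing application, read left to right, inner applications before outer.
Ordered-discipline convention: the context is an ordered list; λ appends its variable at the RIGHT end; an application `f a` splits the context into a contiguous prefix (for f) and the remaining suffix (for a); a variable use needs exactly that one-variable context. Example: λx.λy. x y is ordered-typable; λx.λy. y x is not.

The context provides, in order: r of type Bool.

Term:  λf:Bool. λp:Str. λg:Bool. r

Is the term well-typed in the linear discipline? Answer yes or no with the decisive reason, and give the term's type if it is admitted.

no — f, p, g never used (weakening)
counts: r ×1; f (λ-bound) ×0; p (λ-bound) ×0; g (λ-bound) ×0
order of uses: r
typing: ✓ — Bool -> Str -> Bool -> Bool
across the five disciplines: ordered ✗ · linear ✗ · affine ✓ · relevant ✗ · unrestricted ✓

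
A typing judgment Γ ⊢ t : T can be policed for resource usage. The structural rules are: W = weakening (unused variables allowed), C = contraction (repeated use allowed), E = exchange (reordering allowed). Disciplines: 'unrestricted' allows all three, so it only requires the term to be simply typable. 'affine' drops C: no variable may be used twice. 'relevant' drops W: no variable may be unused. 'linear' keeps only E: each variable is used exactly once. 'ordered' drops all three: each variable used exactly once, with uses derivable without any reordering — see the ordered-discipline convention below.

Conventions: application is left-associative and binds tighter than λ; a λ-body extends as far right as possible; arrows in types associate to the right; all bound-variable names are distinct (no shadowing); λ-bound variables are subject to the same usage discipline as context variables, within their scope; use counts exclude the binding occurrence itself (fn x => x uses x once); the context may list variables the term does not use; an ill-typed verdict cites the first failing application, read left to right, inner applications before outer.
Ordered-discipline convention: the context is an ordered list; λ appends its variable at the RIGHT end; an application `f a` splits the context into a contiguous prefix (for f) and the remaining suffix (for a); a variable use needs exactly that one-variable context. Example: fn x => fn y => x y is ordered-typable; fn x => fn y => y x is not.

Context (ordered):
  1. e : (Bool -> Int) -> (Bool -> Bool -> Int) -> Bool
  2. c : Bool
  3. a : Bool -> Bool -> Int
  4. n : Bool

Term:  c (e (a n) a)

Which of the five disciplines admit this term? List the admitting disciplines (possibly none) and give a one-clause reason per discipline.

admitted by: none
variable uses: e: 1, c: 1, a: 2, n: 1
use order (left to right): c, e, a, n, a
typing: ill-typed: applying a non-function (Bool)
ordered: ✗, a type mismatch blocks all five
linear: ✗, the type mismatch rejects it
affine: ✗, not simply typable
relevant: ✗, fails simple typing
unrestricted: ✗, a type mismatch blocks all five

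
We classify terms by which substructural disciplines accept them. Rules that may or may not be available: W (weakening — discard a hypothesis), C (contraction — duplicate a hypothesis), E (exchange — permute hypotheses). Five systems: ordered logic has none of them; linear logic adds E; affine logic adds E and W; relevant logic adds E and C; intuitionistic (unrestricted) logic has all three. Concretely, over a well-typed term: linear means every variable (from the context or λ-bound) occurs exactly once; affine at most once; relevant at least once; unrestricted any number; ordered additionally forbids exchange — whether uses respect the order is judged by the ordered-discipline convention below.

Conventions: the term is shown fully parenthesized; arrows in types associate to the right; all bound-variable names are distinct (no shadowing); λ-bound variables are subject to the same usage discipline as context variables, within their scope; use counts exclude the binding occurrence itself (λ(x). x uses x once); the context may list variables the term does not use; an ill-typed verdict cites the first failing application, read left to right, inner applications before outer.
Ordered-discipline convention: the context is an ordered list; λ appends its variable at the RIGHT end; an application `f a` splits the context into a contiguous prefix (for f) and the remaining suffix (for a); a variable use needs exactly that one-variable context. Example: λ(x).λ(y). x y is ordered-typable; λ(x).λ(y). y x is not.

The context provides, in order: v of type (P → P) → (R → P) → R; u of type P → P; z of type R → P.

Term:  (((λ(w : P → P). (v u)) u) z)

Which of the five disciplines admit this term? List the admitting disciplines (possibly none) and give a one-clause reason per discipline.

admitted by: unrestricted
variable uses: v: 1×; u: 2×; z: 1×; w (bound): 0×
uses in reading order: v, u, u, z
typing: well-typed — term : R
ordered: ✗ — uses contraction: u ×2; needs weakening: w unused
linear: ✗ — uses contraction: u ×2; needs weakening: w unused
affine: ✗ — uses contraction: u ×2
relevant: ✗ — needs weakening: w unused
unrestricted: ✓ — well-typed at R; no restrictions here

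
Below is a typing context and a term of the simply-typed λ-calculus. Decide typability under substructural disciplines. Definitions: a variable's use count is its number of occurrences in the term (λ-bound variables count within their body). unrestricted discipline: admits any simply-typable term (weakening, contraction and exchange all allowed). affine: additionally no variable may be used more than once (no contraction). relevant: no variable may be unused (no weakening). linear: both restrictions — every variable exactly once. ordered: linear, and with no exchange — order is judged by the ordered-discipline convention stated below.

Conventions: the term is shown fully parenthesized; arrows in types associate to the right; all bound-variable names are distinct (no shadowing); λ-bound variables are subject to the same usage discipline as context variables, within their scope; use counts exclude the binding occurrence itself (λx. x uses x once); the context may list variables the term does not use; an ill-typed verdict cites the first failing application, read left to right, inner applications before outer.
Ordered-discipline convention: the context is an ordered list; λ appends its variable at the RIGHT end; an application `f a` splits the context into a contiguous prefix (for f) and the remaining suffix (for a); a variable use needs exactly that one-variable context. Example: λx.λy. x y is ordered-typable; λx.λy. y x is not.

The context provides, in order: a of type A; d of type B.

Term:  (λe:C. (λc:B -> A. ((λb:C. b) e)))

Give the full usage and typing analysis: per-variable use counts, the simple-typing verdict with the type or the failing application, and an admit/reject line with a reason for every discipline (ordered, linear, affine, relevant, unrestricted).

variable uses: a: 0, d: 0, e (bound): 1, c (bound): 0, b (bound): 1
left-to-right use order: b, e
typing: the term checks, with type C -> (B -> A) -> C
ordered: ✗ — unused: a, d, c — weakening required
linear: ✗ — unused: a, d, c — weakening required
affine: ✓ — a, d, e, c, b: no repeats, contraction unneeded
relevant: ✗ — unused: a, d, c — weakening required
unrestricted: ✓ — simply typable at C -> (B -> A) -> C; W, C, E all held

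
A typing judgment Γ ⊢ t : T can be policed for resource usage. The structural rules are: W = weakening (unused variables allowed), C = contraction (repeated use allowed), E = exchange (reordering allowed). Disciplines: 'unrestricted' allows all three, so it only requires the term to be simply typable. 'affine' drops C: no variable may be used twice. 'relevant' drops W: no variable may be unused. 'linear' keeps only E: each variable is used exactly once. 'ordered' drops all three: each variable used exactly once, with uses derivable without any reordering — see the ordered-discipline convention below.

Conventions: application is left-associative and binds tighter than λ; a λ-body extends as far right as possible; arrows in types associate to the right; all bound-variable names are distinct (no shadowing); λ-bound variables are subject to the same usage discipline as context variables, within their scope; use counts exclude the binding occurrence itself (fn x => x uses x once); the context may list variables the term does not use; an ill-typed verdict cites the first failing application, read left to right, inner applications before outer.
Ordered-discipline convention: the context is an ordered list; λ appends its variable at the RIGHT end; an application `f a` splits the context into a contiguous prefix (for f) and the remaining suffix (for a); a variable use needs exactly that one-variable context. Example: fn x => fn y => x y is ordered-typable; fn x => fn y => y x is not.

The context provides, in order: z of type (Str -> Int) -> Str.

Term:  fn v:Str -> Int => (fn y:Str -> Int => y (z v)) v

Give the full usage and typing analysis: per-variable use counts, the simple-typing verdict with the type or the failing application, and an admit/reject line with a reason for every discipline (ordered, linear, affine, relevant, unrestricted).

variable uses: z: 1, v [bound]: 2, y [bound]: 1
use order (left to right): y, z, v, v
typing: well-typed — term : (Str -> Int) -> Int
ordered: ✗ — needs contraction — v ×2
linear: ✗ — needs contraction — v ×2
affine: ✗ — needs contraction — v ×2
relevant: ✓ — every one of z, v, y appears
unrestricted: ✓ — type-checks ((Str -> Int) -> Int) and nothing is barred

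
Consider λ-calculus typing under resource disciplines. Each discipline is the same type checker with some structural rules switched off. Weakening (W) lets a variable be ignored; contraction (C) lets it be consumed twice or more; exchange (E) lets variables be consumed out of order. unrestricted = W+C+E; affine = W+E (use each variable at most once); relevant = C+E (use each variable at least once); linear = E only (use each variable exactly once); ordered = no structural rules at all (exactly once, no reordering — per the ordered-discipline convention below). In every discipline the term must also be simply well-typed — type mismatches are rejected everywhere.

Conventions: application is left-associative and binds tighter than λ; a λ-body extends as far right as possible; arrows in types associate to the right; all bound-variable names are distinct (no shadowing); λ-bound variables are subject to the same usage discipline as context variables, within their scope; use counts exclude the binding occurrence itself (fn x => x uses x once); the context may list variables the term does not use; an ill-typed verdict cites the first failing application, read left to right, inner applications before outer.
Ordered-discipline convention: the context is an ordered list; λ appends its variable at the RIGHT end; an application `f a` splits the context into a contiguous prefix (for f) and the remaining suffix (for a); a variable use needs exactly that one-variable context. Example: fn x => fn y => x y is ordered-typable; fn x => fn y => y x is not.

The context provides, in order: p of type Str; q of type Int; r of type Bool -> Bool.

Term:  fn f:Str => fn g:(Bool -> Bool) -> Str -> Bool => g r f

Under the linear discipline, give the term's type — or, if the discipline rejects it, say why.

not well-typed under linear — needs weakening: p, q unused
use counts: p: 0, q: 0, r: 1, f [bound]: 1, g [bound]: 1
uses in reading order: g, r, f
typing: ✓ — Str -> ((Bool -> Bool) -> Str -> Bool) -> Bool
across the five disciplines: ordered ✗; linear ✗; affine ✓; relevant ✗; unrestricted ✓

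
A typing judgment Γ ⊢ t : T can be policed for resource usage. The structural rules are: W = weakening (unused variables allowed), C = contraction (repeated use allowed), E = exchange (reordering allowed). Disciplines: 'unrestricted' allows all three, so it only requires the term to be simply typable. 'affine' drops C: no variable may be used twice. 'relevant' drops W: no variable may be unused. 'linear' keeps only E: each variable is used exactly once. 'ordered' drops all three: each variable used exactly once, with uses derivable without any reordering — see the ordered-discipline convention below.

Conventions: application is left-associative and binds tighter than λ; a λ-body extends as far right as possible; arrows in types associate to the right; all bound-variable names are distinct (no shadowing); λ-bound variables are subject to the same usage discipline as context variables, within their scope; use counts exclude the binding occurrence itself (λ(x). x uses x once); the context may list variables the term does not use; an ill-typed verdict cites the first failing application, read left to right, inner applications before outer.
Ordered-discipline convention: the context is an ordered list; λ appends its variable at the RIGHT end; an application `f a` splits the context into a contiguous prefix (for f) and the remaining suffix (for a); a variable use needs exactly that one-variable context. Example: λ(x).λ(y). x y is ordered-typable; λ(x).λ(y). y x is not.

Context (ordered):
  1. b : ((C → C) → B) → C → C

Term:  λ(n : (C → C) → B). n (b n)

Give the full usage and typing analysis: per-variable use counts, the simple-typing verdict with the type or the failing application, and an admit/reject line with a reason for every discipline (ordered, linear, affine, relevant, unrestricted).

counts: b ×1, n (bound) ×2
left-to-right use order: n, b, n
typing: ✓ — ((C → C) → B) → B
ordered ✗ (needs contraction — n ×2)
linear ✗ (needs contraction — n ×2)
affine ✗ (needs contraction — n ×2)
relevant ✓ (b, n: all used, weakening unneeded)
unrestricted ✓ (simply typable at ((C → C) → B) → B; W, C, E all held)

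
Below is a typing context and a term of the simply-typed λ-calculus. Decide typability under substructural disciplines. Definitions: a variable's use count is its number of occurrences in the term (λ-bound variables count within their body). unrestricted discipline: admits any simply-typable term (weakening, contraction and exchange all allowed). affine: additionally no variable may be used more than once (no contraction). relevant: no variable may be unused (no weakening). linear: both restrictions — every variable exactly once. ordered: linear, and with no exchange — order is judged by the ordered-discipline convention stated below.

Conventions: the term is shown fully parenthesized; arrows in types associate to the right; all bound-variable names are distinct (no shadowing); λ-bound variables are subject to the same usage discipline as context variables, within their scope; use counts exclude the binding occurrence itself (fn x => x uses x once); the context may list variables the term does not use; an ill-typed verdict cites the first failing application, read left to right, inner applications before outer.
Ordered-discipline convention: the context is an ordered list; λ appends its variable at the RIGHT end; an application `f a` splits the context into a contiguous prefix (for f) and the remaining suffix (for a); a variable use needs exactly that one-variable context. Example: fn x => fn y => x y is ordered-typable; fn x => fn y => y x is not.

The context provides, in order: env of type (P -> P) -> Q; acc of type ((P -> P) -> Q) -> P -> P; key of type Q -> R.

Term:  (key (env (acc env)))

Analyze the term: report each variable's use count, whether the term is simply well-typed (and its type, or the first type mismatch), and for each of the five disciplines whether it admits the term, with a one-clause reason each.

counts: env: 2; acc: 1; key: 1
order of uses: key, env, acc, env
typing: the term checks, with type R
ordered: ✗, needs contraction — env ×2
linear: ✗, needs contraction — env ×2
affine: ✗, needs contraction — env ×2
relevant: ✓, at least one use each (env, acc, key)
unrestricted: ✓, simply typable at R; W, C, E all held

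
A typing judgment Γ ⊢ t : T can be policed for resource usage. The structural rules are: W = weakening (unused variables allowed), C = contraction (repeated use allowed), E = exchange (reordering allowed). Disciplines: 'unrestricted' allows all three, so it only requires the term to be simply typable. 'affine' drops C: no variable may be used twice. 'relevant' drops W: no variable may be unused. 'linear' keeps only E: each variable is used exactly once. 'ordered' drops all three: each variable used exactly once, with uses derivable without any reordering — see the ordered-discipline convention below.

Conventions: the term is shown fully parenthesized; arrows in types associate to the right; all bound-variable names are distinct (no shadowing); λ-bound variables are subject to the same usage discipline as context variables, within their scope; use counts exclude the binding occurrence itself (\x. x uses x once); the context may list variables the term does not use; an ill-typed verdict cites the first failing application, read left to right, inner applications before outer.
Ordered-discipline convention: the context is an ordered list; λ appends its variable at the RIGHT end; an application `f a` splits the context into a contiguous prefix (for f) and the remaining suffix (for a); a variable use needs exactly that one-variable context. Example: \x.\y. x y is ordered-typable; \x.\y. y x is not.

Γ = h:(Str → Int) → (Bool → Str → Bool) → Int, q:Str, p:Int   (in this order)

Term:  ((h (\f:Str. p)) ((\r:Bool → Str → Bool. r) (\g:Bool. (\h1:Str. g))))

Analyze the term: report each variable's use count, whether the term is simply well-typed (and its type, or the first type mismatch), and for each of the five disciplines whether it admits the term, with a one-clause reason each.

use counts: h: 1, q: 0, p: 1, f [bound]: 0, r [bound]: 1, g [bound]: 1, h1 [bound]: 0
use order (left to right): h, p, r, g
typing: ✓ — Int
ordered ✗ (q, f, h1 never used (weakening))
linear ✗ (q, f, h1 never used (weakening))
affine ✓ (none of h, q, p, f, r, g, h1 used more than once)
relevant ✗ (q, f, h1 never used (weakening))
unrestricted ✓ (simply typable at Int; W, C, E all held)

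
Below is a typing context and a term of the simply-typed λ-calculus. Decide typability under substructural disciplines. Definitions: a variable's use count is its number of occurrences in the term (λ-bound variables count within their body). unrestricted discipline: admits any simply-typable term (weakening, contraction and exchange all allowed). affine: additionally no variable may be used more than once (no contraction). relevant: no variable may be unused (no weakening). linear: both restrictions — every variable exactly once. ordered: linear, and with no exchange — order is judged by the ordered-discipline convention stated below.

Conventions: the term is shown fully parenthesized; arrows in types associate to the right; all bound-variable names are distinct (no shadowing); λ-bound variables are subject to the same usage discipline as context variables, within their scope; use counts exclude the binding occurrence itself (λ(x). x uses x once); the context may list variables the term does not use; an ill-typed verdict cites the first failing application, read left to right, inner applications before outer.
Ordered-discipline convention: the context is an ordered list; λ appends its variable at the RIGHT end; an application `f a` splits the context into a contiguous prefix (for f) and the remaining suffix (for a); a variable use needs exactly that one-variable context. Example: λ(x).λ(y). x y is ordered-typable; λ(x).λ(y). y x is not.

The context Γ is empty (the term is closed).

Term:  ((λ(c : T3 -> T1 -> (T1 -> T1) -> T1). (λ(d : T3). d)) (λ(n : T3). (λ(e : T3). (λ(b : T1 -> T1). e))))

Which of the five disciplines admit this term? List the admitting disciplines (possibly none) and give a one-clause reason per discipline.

admitting disciplines: none
counts: c [bound]=0; d [bound]=1; n [bound]=0; e [bound]=1; b [bound]=0
use order (left to right): d, e
typing: ill-typed: a function awaiting T3 -> T1 -> (T1 -> T1) -> T1 gets T3 -> T3 -> (T1 -> T1) -> T3
ordered: ✗, not simply typable
linear: ✗, fails simple typing
affine: ✗, a type mismatch blocks all five
relevant: ✗, the type mismatch rejects it
unrestricted: ✗, not simply typable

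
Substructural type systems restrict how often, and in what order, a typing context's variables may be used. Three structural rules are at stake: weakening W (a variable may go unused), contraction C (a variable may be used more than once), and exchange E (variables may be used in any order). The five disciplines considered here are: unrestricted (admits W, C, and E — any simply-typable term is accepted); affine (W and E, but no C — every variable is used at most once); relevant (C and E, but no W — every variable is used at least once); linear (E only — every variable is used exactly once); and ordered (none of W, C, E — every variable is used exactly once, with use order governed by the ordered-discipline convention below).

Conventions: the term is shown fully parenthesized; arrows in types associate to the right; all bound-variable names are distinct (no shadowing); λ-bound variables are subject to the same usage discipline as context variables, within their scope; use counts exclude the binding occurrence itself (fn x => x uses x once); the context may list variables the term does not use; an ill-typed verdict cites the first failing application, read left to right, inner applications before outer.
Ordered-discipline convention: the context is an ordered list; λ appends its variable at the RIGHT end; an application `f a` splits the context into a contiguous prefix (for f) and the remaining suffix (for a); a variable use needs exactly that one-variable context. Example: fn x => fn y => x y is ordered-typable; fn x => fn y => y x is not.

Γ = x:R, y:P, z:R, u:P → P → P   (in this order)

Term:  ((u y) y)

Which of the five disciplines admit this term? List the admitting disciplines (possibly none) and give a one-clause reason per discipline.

admitted in: unrestricted
use counts: x ×0; y ×2; z ×0; u ×1
uses in reading order: u, y, y
typing: well-typed — term : P
ordered: ✗ — repeated use of y ×2; x, z never used (weakening)
linear: ✗ — repeated use of y ×2; x, z never used (weakening)
affine: ✗ — repeated use of y ×2
relevant: ✗ — x, z never used (weakening)
unrestricted: ✓ — well-typed at P; no restrictions here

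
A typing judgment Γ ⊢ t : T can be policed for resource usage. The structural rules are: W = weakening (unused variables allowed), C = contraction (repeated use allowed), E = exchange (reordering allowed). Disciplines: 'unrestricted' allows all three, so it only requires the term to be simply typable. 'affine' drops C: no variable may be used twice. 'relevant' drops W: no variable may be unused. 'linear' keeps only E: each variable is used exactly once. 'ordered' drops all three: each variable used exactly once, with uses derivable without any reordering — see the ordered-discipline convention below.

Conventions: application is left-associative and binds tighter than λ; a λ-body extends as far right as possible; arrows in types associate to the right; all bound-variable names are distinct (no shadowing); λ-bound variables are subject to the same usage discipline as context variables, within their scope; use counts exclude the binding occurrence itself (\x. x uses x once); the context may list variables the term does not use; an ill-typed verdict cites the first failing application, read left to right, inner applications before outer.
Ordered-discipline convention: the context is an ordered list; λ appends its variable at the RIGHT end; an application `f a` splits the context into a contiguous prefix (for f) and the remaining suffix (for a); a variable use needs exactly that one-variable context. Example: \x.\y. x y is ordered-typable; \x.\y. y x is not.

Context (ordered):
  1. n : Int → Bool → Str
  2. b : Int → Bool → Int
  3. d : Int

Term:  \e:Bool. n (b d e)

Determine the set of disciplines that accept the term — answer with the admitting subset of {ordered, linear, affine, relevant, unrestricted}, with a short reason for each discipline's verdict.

accepted by: ordered, linear, affine, relevant, unrestricted
use counts: n: 1×, b: 1×, d: 1×, e (λ-bound): 1×
use order (left to right): n, b, d, e
typing: well-typed — term : Bool → Bool → Str
ordered: ✓ — n, b, d, e: once each, no exchange needed
linear: ✓ — exactly-once usage across n, b, d, e
affine: ✓ — n, b, d, e: no repeats, contraction unneeded
relevant: ✓ — n, b, d, e: all used, weakening unneeded
unrestricted: ✓ — simply typable at Bool → Bool → Str; W, C, E all held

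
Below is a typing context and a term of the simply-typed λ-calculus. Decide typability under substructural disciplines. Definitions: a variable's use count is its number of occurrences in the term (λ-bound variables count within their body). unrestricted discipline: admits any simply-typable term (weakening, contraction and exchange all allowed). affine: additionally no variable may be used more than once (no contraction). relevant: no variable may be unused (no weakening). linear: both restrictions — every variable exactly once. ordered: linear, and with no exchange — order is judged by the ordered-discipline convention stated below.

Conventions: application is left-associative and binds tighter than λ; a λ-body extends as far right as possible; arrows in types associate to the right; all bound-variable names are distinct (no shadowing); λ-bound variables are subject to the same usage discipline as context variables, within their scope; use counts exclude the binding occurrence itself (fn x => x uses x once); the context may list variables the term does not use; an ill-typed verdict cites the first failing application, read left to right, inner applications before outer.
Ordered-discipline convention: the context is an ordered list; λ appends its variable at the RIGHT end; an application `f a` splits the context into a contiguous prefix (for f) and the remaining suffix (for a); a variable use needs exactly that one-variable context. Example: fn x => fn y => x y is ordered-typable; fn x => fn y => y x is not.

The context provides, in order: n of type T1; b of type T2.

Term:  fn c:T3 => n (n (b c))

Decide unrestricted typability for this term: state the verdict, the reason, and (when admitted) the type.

no — the type mismatch rejects it
counts: n ×2, b ×1, c [bound] ×1
uses in reading order: n, n, b, c
typing: ill-typed: applying a non-function (T2)
summary: ordered ✗ | linear ✗ | affine ✗ | relevant ✗ | unrestricted ✗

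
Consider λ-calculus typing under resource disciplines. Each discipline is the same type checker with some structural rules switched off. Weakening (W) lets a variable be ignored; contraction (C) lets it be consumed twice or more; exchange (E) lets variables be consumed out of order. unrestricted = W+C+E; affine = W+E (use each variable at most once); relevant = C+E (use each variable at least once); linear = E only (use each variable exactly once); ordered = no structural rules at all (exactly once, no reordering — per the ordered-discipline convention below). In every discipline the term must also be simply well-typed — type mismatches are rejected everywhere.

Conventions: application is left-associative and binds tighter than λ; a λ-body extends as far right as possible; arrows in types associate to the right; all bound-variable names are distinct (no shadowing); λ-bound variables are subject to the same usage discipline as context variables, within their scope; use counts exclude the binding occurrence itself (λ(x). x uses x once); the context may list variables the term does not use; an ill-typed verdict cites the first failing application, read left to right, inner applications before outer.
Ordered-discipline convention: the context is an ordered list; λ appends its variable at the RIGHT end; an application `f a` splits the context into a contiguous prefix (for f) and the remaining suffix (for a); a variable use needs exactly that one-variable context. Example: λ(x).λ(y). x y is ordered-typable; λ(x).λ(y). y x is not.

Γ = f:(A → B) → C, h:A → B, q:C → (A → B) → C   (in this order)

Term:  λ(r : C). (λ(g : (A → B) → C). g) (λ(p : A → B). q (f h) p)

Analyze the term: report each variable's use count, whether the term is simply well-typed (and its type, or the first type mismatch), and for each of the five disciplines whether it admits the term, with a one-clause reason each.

counts: f ×1, h ×1, q ×1, r [bound] ×0, g [bound] ×1, p [bound] ×1
use order (left to right): g, q, f, h, p
typing: the term checks, with type C → (A → B) → C
ordered: ✗ — r left unused
linear: ✗ — r left unused
affine: ✓ — f, h, q, r, g, p: no repeats, contraction unneeded
relevant: ✗ — r left unused
unrestricted: ✓ — well-typed at C → (A → B) → C; no restrictions here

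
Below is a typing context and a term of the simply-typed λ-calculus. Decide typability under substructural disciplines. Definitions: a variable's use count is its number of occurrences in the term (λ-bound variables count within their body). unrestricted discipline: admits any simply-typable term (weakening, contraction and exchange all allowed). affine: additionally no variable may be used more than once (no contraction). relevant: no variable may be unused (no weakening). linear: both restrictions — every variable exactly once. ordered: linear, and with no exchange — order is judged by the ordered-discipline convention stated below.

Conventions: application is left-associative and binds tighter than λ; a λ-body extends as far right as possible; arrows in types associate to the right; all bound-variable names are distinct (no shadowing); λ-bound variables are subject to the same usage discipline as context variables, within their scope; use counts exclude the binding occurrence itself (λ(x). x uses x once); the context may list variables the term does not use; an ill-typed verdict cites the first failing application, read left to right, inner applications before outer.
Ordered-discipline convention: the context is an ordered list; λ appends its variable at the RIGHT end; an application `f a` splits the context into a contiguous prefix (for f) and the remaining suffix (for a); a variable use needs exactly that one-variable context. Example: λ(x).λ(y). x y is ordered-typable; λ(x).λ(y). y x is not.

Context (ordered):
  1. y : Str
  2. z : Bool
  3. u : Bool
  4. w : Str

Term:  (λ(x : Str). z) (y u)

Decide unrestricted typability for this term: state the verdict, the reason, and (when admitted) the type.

no — the type mismatch rejects it
variable uses: y ×1, z ×1, u ×1, w ×0, x [bound] ×0
use order (left to right): z, y, u
typing: ill-typed: non-arrow in function slot: Str
across the five disciplines: ordered ✗, linear ✗, affine ✗, relevant ✗, unrestricted ✗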